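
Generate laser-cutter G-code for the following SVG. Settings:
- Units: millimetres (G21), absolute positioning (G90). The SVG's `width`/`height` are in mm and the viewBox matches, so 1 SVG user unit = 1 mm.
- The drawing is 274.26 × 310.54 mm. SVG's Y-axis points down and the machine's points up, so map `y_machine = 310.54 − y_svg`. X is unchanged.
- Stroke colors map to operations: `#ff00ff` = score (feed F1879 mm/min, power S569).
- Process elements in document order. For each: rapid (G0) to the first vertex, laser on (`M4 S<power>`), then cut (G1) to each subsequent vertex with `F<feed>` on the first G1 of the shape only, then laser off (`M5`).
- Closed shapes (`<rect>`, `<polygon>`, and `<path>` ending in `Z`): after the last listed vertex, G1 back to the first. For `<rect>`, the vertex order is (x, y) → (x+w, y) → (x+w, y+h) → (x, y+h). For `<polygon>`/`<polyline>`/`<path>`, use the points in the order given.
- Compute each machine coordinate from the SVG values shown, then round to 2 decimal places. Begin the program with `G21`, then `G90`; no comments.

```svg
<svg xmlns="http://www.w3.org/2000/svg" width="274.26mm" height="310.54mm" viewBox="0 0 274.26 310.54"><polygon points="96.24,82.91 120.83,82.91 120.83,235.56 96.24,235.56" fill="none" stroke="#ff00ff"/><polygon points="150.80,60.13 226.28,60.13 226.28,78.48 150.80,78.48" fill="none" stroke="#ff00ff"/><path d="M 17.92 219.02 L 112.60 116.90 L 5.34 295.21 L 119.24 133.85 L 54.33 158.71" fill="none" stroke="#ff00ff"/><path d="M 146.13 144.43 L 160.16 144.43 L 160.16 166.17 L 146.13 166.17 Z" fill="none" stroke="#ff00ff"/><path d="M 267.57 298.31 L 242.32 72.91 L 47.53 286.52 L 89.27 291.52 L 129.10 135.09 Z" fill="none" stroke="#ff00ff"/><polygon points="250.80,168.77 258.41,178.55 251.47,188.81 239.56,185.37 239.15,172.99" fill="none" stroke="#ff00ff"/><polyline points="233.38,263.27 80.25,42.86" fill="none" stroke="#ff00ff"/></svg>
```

Since the viewBox matches the mm dimensions, user units are millimetres directly. The only transform is the Y-flip y_m = 310.54 − y_svg.

Shape 1 is a rectangle drawn with `<polygon>`. Its stroke #ff00ff means score at S569, F1879. After flipping Y the toolpath is (96.24,227.63) → (120.83,227.63) → (120.83,74.98) → (96.24,74.98) → (96.24,227.63), returning to the start.

Shape 2 is a rectangle drawn with `<polygon>`. Its stroke #ff00ff means score at S569, F1879. After flipping Y the toolpath is (150.80,250.41) → (226.28,250.41) → (226.28,232.06) → (150.80,232.06) → (150.80,250.41), returning to the start.

Shape 3 is a open polyline drawn with `<path>`. Its stroke #ff00ff means score at S569, F1879. After flipping Y the toolpath is (17.92,91.52) → (112.60,193.64) → (5.34,15.33) → (119.24,176.69) → (54.33,151.83).

Shape 4 is a rectangle drawn with `<path>`. Its stroke #ff00ff means score at S569, F1879. After flipping Y the toolpath is (146.13,166.11) → (160.16,166.11) → (160.16,144.37) → (146.13,144.37) → (146.13,166.11), returning to the start.

Shape 5 is a closed polygon drawn with `<path>`. Its stroke #ff00ff means score at S569, F1879. After flipping Y the toolpath is (267.57,12.23) → (242.32,237.63) → (47.53,24.02) → (89.27,19.02) → (129.10,175.45) → (267.57,12.23), returning to the start.

Shape 6 is a regular polygon drawn with `<polygon>`. Its stroke #ff00ff means score at S569, F1879. After flipping Y the toolpath is (250.80,141.77) → (258.41,131.99) → (251.47,121.73) → (239.56,125.17) → (239.15,137.55) → (250.80,141.77), returning to the start.

Shape 7 is a line segment drawn with `<polyline>`. Its stroke #ff00ff means score at S569, F1879. After flipping Y the toolpath is (233.38,47.27) → (80.25,267.68).

G21
G90
G0 X96.24 Y227.63
M4 S569
G1 X120.83 Y227.63 F1879
G1 X120.83 Y74.98
G1 X96.24 Y74.98
G1 X96.24 Y227.63
M5
G0 X150.80 Y250.41
M4 S569
G1 X226.28 Y250.41 F1879
G1 X226.28 Y232.06
G1 X150.80 Y232.06
G1 X150.80 Y250.41
M5
G0 X17.92 Y91.52
M4 S569
G1 X112.60 Y193.64 F1879
G1 X5.34 Y15.33
G1 X119.24 Y176.69
G1 X54.33 Y151.83
M5
G0 X146.13 Y166.11
M4 S569
G1 X160.16 Y166.11 F1879
G1 X160.16 Y144.37
G1 X146.13 Y144.37
G1 X146.13 Y166.11
M5
G0 X267.57 Y12.23
M4 S569
G1 X242.32 Y237.63 F1879
G1 X47.53 Y24.02
G1 X89.27 Y19.02
G1 X129.10 Y175.45
G1 X267.57 Y12.23
M5
G0 X250.80 Y141.77
M4 S569
G1 X258.41 Y131.99 F1879
G1 X251.47 Y121.73
G1 X239.56 Y125.17
G1 X239.15 Y137.55
G1 X250.80 Y141.77
M5
G0 X233.38 Y47.27
M4 S569
G1 X80.25 Y267.68 F1879
M5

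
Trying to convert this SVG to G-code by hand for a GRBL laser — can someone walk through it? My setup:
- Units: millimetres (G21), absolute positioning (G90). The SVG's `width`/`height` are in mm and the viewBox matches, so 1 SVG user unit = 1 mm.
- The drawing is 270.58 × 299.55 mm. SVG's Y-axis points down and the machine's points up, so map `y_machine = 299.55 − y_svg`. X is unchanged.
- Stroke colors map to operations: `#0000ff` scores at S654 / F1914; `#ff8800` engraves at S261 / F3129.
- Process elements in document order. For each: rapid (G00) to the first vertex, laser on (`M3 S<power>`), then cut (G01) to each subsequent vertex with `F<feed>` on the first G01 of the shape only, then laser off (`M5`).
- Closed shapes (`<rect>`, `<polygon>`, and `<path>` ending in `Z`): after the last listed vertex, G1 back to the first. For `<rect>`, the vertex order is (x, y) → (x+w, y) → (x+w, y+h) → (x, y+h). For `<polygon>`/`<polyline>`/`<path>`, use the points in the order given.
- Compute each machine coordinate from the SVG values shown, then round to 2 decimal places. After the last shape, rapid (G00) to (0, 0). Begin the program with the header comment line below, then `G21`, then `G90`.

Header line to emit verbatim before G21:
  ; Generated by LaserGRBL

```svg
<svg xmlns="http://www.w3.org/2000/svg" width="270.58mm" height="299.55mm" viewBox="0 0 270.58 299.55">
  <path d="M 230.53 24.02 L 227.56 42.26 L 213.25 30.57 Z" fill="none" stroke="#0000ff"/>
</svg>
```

viewBox `0 0 270.58 299.55` with mm width/height → 1 unit = 1 mm. Flip: y_m = 299.55 − y_svg.

**Shape 1** — `<path>` regular polygon, stroke `#0000ff` → score (S654, F1914). Machine vertices: (230.53,275.53) → (227.56,257.29) → (213.25,268.98) → (230.53,275.53). Closed: final G1 returns to the first vertex.

; Generated by LaserGRBL
G21
G90
G00 X230.53 Y275.53
M3 S654
G01 X227.56 Y257.29 F1914
G01 X213.25 Y268.98
G01 X230.53 Y275.53
M5
G00 X0.00 Y0.00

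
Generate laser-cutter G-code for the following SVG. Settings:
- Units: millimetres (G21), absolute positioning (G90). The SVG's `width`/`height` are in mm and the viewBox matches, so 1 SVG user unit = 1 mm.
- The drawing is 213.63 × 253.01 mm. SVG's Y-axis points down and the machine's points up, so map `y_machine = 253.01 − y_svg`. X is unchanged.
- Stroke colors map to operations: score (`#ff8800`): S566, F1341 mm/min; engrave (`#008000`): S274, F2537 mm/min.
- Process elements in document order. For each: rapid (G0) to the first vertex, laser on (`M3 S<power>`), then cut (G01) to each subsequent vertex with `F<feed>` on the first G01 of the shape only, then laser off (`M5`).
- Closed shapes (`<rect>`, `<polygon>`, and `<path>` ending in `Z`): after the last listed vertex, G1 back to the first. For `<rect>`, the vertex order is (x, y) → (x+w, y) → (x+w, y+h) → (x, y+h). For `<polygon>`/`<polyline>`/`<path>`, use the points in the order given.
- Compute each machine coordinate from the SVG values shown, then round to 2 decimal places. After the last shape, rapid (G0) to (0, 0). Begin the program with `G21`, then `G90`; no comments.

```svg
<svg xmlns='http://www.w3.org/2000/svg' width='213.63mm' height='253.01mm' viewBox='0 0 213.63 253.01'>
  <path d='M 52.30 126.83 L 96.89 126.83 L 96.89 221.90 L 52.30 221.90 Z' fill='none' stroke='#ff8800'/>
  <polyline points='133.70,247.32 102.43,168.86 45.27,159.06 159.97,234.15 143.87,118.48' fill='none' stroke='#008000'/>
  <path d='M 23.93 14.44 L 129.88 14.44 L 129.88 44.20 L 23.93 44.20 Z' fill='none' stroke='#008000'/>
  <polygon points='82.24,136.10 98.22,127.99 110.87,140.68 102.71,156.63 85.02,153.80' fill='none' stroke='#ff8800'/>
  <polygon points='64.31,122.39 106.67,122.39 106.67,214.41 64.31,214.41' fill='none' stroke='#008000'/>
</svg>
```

viewBox `0 0 213.63 253.01` with mm width/height → 1 unit = 1 mm. Flip: y_m = 253.01 − y_svg.

**Shape 1** — `<path>` rectangle, stroke `#ff8800` → score (S566, F1341). Machine vertices: (52.30,126.18) → (96.89,126.18) → (96.89,31.11) → (52.30,31.11) → (52.30,126.18). Closed: final G1 returns to the first vertex.

**Shape 2** — `<polyline>` open polyline, stroke `#008000` → engrave (S274, F2537). Machine vertices: (133.70,5.69) → (102.43,84.15) → (45.27,93.95) → (159.97,18.86) → (143.87,134.53). Open path.

**Shape 3** — `<path>` rectangle, stroke `#008000` → engrave (S274, F2537). Machine vertices: (23.93,238.57) → (129.88,238.57) → (129.88,208.81) → (23.93,208.81) → (23.93,238.57). Closed: final G1 returns to the first vertex.

**Shape 4** — `<polygon>` regular polygon, stroke `#ff8800` → score (S566, F1341). Machine vertices: (82.24,116.91) → (98.22,125.02) → (110.87,112.33) → (102.71,96.38) → (85.02,99.21) → (82.24,116.91). Closed: final G1 returns to the first vertex.

**Shape 5** — `<polygon>` rectangle, stroke `#008000` → engrave (S274, F2537). Machine vertices: (64.31,130.62) → (106.67,130.62) → (106.67,38.60) → (64.31,38.60) → (64.31,130.62). Closed: final G1 returns to the first vertex.

G21
G90
G0 X52.30 Y126.18
M3 S566
G01 X96.89 Y126.18 F1341
G01 X96.89 Y31.11
G01 X52.30 Y31.11
G01 X52.30 Y126.18
M5
G0 X133.70 Y5.69
M3 S274
G01 X102.43 Y84.15 F2537
G01 X45.27 Y93.95
G01 X159.97 Y18.86
G01 X143.87 Y134.53
M5
G0 X23.93 Y238.57
M3 S274
G01 X129.88 Y238.57 F2537
G01 X129.88 Y208.81
G01 X23.93 Y208.81
G01 X23.93 Y238.57
M5
G0 X82.24 Y116.91
M3 S566
G01 X98.22 Y125.02 F1341
G01 X110.87 Y112.33
G01 X102.71 Y96.38
G01 X85.02 Y99.21
G01 X82.24 Y116.91
M5
G0 X64.31 Y130.62
M3 S274
G01 X106.67 Y130.62 F2537
G01 X106.67 Y38.60
G01 X64.31 Y38.60
G01 X64.31 Y130.62
M5
G0 X0.00 Y0.00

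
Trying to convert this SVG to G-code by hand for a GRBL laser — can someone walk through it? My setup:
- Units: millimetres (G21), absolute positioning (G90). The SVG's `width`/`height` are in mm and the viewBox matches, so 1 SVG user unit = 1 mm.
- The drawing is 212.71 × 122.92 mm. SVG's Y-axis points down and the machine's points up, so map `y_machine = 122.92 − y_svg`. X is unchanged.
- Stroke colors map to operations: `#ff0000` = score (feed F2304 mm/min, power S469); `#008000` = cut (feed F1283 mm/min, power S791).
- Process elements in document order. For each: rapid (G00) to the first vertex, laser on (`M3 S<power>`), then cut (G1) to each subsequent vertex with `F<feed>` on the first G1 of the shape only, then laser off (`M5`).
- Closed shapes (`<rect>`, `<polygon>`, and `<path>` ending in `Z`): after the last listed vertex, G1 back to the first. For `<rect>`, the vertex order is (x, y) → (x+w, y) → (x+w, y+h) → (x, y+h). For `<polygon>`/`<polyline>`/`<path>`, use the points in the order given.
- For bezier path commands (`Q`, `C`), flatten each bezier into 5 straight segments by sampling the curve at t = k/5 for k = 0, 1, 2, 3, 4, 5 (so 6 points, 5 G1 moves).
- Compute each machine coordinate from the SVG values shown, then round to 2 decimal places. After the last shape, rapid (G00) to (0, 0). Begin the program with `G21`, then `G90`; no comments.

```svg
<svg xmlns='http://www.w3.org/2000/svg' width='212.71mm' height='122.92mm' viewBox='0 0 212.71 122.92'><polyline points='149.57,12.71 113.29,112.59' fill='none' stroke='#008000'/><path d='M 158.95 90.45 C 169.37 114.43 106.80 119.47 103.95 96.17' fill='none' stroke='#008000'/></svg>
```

Since the viewBox matches the mm dimensions, user units are millimetres directly. The only transform is the Y-flip y_m = 122.92 − y_svg.

Shape 1 is a line segment drawn with `<polyline>`. Its stroke #008000 means cut at S791, F1283. After flipping Y the toolpath is (149.57,110.21) → (113.29,10.33).

Shape 2 is a cubic bezier drawn with `<path>`. Its stroke #008000 means cut at S791, F1283. After flipping Y the toolpath is (158.95,32.47) → (157.50,20.43) → (144.91,13.39) → (127.54,11.79) → (111.76,16.10) → (103.95,26.75).

G21
G90
G00 X149.57 Y110.21
M3 S791
G1 X113.29 Y10.33 F1283
M5
G00 X158.95 Y32.47
M3 S791
G1 X157.50 Y20.43 F1283
G1 X144.91 Y13.39
G1 X127.54 Y11.79
G1 X111.76 Y16.10
G1 X103.95 Y26.75
M5
G00 X0.00 Y0.00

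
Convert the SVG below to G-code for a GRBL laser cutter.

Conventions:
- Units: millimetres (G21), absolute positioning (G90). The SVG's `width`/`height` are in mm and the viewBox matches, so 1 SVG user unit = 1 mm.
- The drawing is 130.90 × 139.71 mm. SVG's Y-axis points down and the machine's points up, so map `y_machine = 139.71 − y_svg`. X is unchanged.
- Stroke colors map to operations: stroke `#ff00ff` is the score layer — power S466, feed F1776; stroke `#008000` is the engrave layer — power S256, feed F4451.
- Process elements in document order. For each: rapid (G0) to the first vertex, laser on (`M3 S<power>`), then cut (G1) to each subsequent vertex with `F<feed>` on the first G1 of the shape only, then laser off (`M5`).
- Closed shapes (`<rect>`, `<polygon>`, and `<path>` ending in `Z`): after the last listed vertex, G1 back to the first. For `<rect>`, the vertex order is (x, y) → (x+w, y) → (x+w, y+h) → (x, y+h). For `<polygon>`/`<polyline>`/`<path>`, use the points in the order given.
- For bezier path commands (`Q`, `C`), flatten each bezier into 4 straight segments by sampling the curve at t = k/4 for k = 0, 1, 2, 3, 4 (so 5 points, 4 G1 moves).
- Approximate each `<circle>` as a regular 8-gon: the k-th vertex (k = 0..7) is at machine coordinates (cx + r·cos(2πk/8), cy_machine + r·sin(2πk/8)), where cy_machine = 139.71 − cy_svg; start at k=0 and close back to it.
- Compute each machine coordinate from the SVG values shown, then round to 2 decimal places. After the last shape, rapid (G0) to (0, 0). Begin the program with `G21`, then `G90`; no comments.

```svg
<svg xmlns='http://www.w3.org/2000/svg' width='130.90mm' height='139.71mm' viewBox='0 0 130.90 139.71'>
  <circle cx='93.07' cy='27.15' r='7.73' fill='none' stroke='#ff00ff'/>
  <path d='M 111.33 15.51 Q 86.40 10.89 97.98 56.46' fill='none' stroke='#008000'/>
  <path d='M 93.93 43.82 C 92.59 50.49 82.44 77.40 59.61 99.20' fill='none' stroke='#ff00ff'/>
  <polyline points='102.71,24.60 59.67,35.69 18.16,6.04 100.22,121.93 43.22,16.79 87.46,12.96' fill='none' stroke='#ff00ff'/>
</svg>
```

1 u = 1 mm; y_m = 139.71 − y.

[1] `<circle>` circle, #ff00ff→score S466 F1776: (100.80,112.56) → (98.54,118.03) → (93.07,120.29) → (87.60,118.03) → (85.34,112.56) → (87.60,107.09) → (93.07,104.83) → (98.54,107.09) → (100.80,112.56) (closed)

[2] `<path>` quadratic bezier, #008000→engrave S256 F4451: (111.33,124.20) → (101.15,123.37) → (95.53,116.27) → (94.47,102.90) → (97.98,83.25)

[3] `<path>` cubic bezier, #ff00ff→score S466 F1776: (93.93,95.89) → (91.21,87.49) → (84.83,73.87) → (74.42,57.42) → (59.61,40.51)

[4] `<polyline>` open polyline, #ff00ff→score S466 F1776: (102.71,115.11) → (59.67,104.02) → (18.16,133.67) → (100.22,17.78) → (43.22,122.92) → (87.46,126.75)

G21
G90
G0 X100.80 Y112.56
M3 S466
G1 X98.54 Y118.03 F1776
G1 X93.07 Y120.29
G1 X87.60 Y118.03
G1 X85.34 Y112.56
G1 X87.60 Y107.09
G1 X93.07 Y104.83
G1 X98.54 Y107.09
G1 X100.80 Y112.56
M5
G0 X111.33 Y124.20
M3 S256
G1 X101.15 Y123.37 F4451
G1 X95.53 Y116.27
G1 X94.47 Y102.90
G1 X97.98 Y83.25
M5
G0 X93.93 Y95.89
M3 S466
G1 X91.21 Y87.49 F1776
G1 X84.83 Y73.87
G1 X74.42 Y57.42
G1 X59.61 Y40.51
M5
G0 X102.71 Y115.11
M3 S466
G1 X59.67 Y104.02 F1776
G1 X18.16 Y133.67
G1 X100.22 Y17.78
G1 X43.22 Y122.92
G1 X87.46 Y126.75
M5
G0 X0.00 Y0.00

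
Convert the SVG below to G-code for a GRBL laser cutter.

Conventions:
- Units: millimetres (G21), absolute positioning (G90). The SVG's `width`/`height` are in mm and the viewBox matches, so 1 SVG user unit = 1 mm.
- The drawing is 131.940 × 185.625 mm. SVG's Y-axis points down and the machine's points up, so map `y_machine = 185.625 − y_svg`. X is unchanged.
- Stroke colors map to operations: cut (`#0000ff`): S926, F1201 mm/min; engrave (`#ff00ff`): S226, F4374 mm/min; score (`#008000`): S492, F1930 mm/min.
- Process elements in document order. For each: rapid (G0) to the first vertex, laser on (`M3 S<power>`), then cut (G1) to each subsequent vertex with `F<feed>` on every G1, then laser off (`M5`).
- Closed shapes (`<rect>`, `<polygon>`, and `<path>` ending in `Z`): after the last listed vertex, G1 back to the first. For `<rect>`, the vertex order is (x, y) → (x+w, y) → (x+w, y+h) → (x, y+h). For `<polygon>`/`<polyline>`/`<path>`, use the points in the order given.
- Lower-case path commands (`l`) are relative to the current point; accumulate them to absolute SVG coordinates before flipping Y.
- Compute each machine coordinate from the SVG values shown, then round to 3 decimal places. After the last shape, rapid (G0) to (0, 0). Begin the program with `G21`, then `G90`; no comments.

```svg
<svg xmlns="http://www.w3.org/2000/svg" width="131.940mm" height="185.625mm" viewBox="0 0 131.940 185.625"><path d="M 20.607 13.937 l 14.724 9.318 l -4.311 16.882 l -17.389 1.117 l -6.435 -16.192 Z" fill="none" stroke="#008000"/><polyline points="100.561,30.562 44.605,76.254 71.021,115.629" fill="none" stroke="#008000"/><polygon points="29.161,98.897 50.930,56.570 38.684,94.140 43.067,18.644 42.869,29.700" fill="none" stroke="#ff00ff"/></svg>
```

G21
G90
G0 X20.607 Y171.688
M3 S492
G1 X35.331 Y162.370 F1930
G1 X31.020 Y145.488 F1930
G1 X13.631 Y144.371 F1930
G1 X7.196 Y160.563 F1930
G1 X20.607 Y171.688 F1930
M5
G0 X100.561 Y155.063
M3 S492
G1 X44.605 Y109.371 F1930
G1 X71.021 Y69.996 F1930
M5
G0 X29.161 Y86.728
M3 S226
G1 X50.930 Y129.055 F4374
G1 X38.684 Y91.485 F4374
G1 X43.067 Y166.981 F4374
G1 X42.869 Y155.925 F4374
G1 X29.161 Y86.728 F4374
M5
G0 X0.000 Y0.000

1 u = 1 mm; y_m = 185.625 − y.

[1] `<path>` regular polygon, #008000→score S492 F1930: (20.607,171.688) → (35.331,162.370) → (31.020,145.488) → (13.631,144.371) → (7.196,160.563) → (20.607,171.688) (closed)

[2] `<polyline>` open polyline, #008000→score S492 F1930: (100.561,155.063) → (44.605,109.371) → (71.021,69.996)

[3] `<polygon>` closed polygon, #ff00ff→engrave S226 F4374: (29.161,86.728) → (50.930,129.055) → (38.684,91.485) → (43.067,166.981) → (42.869,155.925) → (29.161,86.728) (closed)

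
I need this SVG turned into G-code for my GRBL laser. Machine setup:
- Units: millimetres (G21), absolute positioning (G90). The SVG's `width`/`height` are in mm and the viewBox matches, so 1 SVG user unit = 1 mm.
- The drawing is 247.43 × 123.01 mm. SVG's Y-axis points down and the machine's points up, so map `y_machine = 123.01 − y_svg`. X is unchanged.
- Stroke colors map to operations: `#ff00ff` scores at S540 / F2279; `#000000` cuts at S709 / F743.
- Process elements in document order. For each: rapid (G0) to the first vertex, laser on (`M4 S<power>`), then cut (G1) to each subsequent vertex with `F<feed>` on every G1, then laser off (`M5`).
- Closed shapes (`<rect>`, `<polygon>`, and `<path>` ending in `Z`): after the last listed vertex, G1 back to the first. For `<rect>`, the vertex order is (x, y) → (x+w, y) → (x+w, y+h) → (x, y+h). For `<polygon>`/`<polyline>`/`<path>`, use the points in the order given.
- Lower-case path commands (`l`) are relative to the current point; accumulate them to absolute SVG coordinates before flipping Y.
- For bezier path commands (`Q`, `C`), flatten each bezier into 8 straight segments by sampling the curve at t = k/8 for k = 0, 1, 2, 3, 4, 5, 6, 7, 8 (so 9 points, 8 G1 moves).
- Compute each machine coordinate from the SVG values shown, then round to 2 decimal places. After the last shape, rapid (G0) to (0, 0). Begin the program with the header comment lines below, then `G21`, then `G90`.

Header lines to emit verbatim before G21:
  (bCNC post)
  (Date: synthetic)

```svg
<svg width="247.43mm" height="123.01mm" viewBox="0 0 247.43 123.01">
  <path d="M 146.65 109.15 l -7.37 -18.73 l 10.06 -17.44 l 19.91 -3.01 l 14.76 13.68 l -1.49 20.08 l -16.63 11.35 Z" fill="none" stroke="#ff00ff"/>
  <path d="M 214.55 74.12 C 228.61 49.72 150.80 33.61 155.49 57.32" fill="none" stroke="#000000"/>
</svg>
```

Since the viewBox matches the mm dimensions, user units are millimetres directly. The only transform is the Y-flip y_m = 123.01 − y_svg.

Shape 1 is a regular polygon drawn with `<path>`. Its stroke #ff00ff means score at S540, F2279. After flipping Y the toolpath is (146.65,13.86) → (139.28,32.59) → (149.34,50.03) → (169.25,53.04) → (184.01,39.36) → (182.52,19.28) → (165.89,7.93) → (146.65,13.86), returning to the start.

Shape 2 is a cubic bezier drawn with `<path>`. Its stroke #000000 means cut at S709, F743. After flipping Y the toolpath is (214.55,48.89) → (215.86,57.59) → (210.59,65.14) → (200.81,71.18) → (188.53,75.33) → (175.82,77.23) → (164.72,76.50) → (157.26,72.78) → (155.49,65.69).

(bCNC post)
(Date: synthetic)
G21
G90
G0 X146.65 Y13.86
M4 S540
G1 X139.28 Y32.59 F2279
G1 X149.34 Y50.03 F2279
G1 X169.25 Y53.04 F2279
G1 X184.01 Y39.36 F2279
G1 X182.52 Y19.28 F2279
G1 X165.89 Y7.93 F2279
G1 X146.65 Y13.86 F2279
M5
G0 X214.55 Y48.89
M4 S709
G1 X215.86 Y57.59 F743
G1 X210.59 Y65.14 F743
G1 X200.81 Y71.18 F743
G1 X188.53 Y75.33 F743
G1 X175.82 Y77.23 F743
G1 X164.72 Y76.50 F743
G1 X157.26 Y72.78 F743
G1 X155.49 Y65.69 F743
M5
G0 X0.00 Y0.00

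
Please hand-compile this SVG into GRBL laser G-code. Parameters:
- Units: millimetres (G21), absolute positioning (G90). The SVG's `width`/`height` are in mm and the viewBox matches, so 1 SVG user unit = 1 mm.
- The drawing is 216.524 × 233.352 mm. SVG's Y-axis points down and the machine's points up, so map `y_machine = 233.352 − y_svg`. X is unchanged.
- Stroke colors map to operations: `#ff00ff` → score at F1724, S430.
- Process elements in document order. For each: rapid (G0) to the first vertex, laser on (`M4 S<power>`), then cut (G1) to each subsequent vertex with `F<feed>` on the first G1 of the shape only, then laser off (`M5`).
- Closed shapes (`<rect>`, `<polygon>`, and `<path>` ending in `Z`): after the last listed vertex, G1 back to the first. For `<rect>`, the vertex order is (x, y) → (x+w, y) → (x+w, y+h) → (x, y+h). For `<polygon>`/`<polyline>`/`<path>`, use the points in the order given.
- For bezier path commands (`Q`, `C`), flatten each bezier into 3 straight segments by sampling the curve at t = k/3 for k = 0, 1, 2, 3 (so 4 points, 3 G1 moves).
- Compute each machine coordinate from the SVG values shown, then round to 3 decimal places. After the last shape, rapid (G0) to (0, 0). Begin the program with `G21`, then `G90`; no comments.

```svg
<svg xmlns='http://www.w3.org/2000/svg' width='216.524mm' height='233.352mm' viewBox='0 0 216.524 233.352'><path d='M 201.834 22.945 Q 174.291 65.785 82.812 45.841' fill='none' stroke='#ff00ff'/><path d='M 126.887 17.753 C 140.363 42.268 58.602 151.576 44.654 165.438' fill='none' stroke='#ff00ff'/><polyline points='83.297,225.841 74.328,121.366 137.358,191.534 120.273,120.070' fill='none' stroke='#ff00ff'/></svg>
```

viewBox `0 0 216.524 233.352` with mm width/height → 1 unit = 1 mm. Flip: y_m = 233.352 − y_svg.

**Shape 1** — `<path>` quadratic bezier, stroke `#ff00ff` → score (S430, F1724). Control points (SVG): P0=(201.834,22.945), P1=(174.291,65.785), P2=(82.812,45.841); sampled at t=k/3. Machine vertices: (201.834,210.407) → (176.368,188.823) → (136.694,181.191) → (82.812,187.511). Open path.

**Shape 2** — `<path>` cubic bezier, stroke `#ff00ff` → score (S430, F1724). Control points (SVG): P0=(126.887,17.753), P1=(140.363,42.268), P2=(58.602,151.576), P3=(44.654,165.438); sampled at t=k/3. Machine vertices: (126.887,215.599) → (114.656,169.495) → (75.167,106.916) → (44.654,67.914). Open path.

**Shape 3** — `<polyline>` open polyline, stroke `#ff00ff` → score (S430, F1724). Machine vertices: (83.297,7.511) → (74.328,111.986) → (137.358,41.818) → (120.273,113.282). Open path.

G21
G90
G0 X201.834 Y210.407
M4 S430
G1 X176.368 Y188.823 F1724
G1 X136.694 Y181.191
G1 X82.812 Y187.511
M5
G0 X126.887 Y215.599
M4 S430
G1 X114.656 Y169.495 F1724
G1 X75.167 Y106.916
G1 X44.654 Y67.914
M5
G0 X83.297 Y7.511
M4 S430
G1 X74.328 Y111.986 F1724
G1 X137.358 Y41.818
G1 X120.273 Y113.282
M5
G0 X0.000 Y0.000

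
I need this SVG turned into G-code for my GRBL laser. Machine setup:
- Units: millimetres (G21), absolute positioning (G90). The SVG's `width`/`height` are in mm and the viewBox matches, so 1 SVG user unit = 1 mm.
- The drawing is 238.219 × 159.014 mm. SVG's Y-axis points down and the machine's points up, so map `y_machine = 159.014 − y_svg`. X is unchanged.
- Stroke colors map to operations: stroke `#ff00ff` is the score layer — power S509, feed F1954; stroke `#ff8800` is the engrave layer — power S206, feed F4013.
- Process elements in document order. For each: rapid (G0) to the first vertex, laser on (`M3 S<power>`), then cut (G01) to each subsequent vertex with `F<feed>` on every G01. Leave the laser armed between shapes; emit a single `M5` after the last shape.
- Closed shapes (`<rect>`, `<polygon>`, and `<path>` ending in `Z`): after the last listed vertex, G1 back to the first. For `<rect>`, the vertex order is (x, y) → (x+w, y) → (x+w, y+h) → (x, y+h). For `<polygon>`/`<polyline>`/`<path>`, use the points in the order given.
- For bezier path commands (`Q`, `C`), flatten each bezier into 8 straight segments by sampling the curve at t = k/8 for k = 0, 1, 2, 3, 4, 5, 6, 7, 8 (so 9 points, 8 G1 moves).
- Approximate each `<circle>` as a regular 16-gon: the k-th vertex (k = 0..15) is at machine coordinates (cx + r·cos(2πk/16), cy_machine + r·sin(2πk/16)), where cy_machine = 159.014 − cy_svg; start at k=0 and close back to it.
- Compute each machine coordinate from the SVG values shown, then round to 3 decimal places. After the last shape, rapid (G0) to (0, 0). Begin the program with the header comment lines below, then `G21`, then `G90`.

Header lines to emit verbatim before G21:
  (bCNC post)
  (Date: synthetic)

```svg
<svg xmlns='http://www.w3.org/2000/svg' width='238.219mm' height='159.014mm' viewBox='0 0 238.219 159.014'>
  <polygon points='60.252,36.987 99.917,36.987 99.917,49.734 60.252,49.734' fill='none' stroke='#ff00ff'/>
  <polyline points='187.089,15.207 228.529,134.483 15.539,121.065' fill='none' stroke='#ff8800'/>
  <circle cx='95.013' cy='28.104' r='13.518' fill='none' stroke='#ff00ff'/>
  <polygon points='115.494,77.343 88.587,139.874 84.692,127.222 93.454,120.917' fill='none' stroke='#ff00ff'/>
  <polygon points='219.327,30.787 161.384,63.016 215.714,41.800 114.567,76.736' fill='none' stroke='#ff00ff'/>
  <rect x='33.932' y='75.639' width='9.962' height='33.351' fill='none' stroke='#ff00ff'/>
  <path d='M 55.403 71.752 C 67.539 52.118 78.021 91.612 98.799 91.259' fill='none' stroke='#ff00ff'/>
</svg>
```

1 u = 1 mm; y_m = 159.014 − y.

[1] `<polygon>` rectangle, #ff00ff→score S509 F1954: (60.252,122.027) → (99.917,122.027) → (99.917,109.280) → (60.252,109.280) → (60.252,122.027) (closed)

[2] `<polyline>` open polyline, #ff8800→engrave S206 F4013: (187.089,143.807) → (228.529,24.531) → (15.539,37.949)

[3] `<circle>` circle, #ff00ff→score S509 F1954: (108.531,130.910) → (107.502,136.083) → (104.572,140.469) → (100.186,143.399) → (95.013,144.428) → (89.840,143.399) → (85.454,140.469) → (82.524,136.083) → (81.495,130.910) → (82.524,125.737) → (85.454,121.351) → (89.840,118.421) → (95.013,117.392) → (100.186,118.421) → (104.572,121.351) → (107.502,125.737) → (108.531,130.910) (closed)

[4] `<polygon>` closed polygon, #ff00ff→score S509 F1954: (115.494,81.671) → (88.587,19.140) → (84.692,31.792) → (93.454,38.097) → (115.494,81.671) (closed)

[5] `<polygon>` closed polygon, #ff00ff→score S509 F1954: (219.327,128.227) → (161.384,95.998) → (215.714,117.214) → (114.567,82.278) → (219.327,128.227) (closed)

[6] `<rect>` rectangle, #ff00ff→score S509 F1954: (33.932,83.375) → (43.894,83.375) → (43.894,50.024) → (33.932,50.024) → (33.932,83.375) (closed)

[7] `<path>` cubic bezier, #ff00ff→score S509 F1954: (55.403,87.262) → (59.900,92.046) → (64.382,92.447) → (68.988,89.625) → (73.860,84.739) → (79.137,78.949) → (84.959,73.415) → (91.467,69.297) → (98.799,67.755)

(bCNC post)
(Date: synthetic)
G21
G90
G0 X60.252 Y122.027
M3 S509
G01 X99.917 Y122.027 F1954
G01 X99.917 Y109.280 F1954
G01 X60.252 Y109.280 F1954
G01 X60.252 Y122.027 F1954
G0 X187.089 Y143.807
M3 S206
G01 X228.529 Y24.531 F4013
G01 X15.539 Y37.949 F4013
G0 X108.531 Y130.910
M3 S509
G01 X107.502 Y136.083 F1954
G01 X104.572 Y140.469 F1954
G01 X100.186 Y143.399 F1954
G01 X95.013 Y144.428 F1954
G01 X89.840 Y143.399 F1954
G01 X85.454 Y140.469 F1954
G01 X82.524 Y136.083 F1954
G01 X81.495 Y130.910 F1954
G01 X82.524 Y125.737 F1954
G01 X85.454 Y121.351 F1954
G01 X89.840 Y118.421 F1954
G01 X95.013 Y117.392 F1954
G01 X100.186 Y118.421 F1954
G01 X104.572 Y121.351 F1954
G01 X107.502 Y125.737 F1954
G01 X108.531 Y130.910 F1954
G0 X115.494 Y81.671
M3 S509
G01 X88.587 Y19.140 F1954
G01 X84.692 Y31.792 F1954
G01 X93.454 Y38.097 F1954
G01 X115.494 Y81.671 F1954
G0 X219.327 Y128.227
M3 S509
G01 X161.384 Y95.998 F1954
G01 X215.714 Y117.214 F1954
G01 X114.567 Y82.278 F1954
G01 X219.327 Y128.227 F1954
G0 X33.932 Y83.375
M3 S509
G01 X43.894 Y83.375 F1954
G01 X43.894 Y50.024 F1954
G01 X33.932 Y50.024 F1954
G01 X33.932 Y83.375 F1954
G0 X55.403 Y87.262
M3 S509
G01 X59.900 Y92.046 F1954
G01 X64.382 Y92.447 F1954
G01 X68.988 Y89.625 F1954
G01 X73.860 Y84.739 F1954
G01 X79.137 Y78.949 F1954
G01 X84.959 Y73.415 F1954
G01 X91.467 Y69.297 F1954
G01 X98.799 Y67.755 F1954
M5
G0 X0.000 Y0.000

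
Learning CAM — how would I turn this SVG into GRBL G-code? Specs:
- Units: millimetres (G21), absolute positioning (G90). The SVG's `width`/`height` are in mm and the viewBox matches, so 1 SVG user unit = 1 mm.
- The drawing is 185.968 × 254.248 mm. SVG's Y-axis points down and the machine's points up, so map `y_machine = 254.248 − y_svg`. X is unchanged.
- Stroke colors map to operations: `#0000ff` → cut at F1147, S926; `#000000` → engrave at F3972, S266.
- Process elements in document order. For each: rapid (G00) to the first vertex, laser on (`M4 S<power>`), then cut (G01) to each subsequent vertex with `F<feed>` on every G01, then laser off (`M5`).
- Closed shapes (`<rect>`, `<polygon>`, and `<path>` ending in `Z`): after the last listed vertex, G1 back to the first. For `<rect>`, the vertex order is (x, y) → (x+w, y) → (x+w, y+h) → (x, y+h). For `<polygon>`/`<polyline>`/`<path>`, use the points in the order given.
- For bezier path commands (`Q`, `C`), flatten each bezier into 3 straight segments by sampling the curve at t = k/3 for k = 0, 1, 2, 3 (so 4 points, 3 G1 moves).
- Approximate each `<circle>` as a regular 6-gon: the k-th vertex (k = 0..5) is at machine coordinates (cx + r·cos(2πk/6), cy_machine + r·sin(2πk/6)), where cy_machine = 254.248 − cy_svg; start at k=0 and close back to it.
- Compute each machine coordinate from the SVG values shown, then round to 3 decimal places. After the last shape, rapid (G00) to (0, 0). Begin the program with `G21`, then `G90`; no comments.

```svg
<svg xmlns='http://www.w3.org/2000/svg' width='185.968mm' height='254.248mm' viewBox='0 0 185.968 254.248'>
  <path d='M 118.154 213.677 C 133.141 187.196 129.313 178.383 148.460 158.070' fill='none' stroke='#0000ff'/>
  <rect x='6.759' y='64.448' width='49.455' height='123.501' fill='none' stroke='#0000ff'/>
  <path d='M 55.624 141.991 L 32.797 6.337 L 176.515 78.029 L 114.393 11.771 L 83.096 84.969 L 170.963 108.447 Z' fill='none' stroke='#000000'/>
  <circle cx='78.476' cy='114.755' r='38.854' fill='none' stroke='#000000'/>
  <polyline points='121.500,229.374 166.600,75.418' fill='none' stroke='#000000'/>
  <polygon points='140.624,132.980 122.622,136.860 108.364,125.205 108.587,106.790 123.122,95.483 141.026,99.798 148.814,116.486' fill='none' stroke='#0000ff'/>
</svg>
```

G21
G90
G00 X118.154 Y40.571
M4 S926
G01 X128.417 Y62.243 F1147
G01 X135.424 Y78.618 F1147
G01 X148.460 Y96.178 F1147
M5
G00 X6.759 Y189.800
M4 S926
G01 X56.214 Y189.800 F1147
G01 X56.214 Y66.299 F1147
G01 X6.759 Y66.299 F1147
G01 X6.759 Y189.800 F1147
M5
G00 X55.624 Y112.257
M4 S266
G01 X32.797 Y247.911 F3972
G01 X176.515 Y176.219 F3972
G01 X114.393 Y242.477 F3972
G01 X83.096 Y169.279 F3972
G01 X170.963 Y145.801 F3972
G01 X55.624 Y112.257 F3972
M5
G00 X117.330 Y139.493
M4 S266
G01 X97.903 Y173.142 F3972
G01 X59.049 Y173.142 F3972
G01 X39.622 Y139.493 F3972
G01 X59.049 Y105.844 F3972
G01 X97.903 Y105.844 F3972
G01 X117.330 Y139.493 F3972
M5
G00 X121.500 Y24.874
M4 S266
G01 X166.600 Y178.830 F3972
M5
G00 X140.624 Y121.268
M4 S926
G01 X122.622 Y117.388 F1147
G01 X108.364 Y129.043 F1147
G01 X108.587 Y147.458 F1147
G01 X123.122 Y158.765 F1147
G01 X141.026 Y154.450 F1147
G01 X148.814 Y137.762 F1147
G01 X140.624 Y121.268 F1147
M5
G00 X0.000 Y0.000

1 u = 1 mm; y_m = 254.248 − y.

[1] `<path>` cubic bezier, #0000ff→cut S926 F1147: (118.154,40.571) → (128.417,62.243) → (135.424,78.618) → (148.460,96.178)

[2] `<rect>` rectangle, #0000ff→cut S926 F1147: (6.759,189.800) → (56.214,189.800) → (56.214,66.299) → (6.759,66.299) → (6.759,189.800) (closed)

[3] `<path>` closed polygon, #000000→engrave S266 F3972: (55.624,112.257) → (32.797,247.911) → (176.515,176.219) → (114.393,242.477) → (83.096,169.279) → (170.963,145.801) → (55.624,112.257) (closed)

[4] `<circle>` circle, #000000→engrave S266 F3972: (117.330,139.493) → (97.903,173.142) → (59.049,173.142) → (39.622,139.493) → (59.049,105.844) → (97.903,105.844) → (117.330,139.493) (closed)

[5] `<polyline>` line segment, #000000→engrave S266 F3972: (121.500,24.874) → (166.600,178.830)

[6] `<polygon>` regular polygon, #0000ff→cut S926 F1147: (140.624,121.268) → (122.622,117.388) → (108.364,129.043) → (108.587,147.458) → (123.122,158.765) → (141.026,154.450) → (148.814,137.762) → (140.624,121.268) (closed)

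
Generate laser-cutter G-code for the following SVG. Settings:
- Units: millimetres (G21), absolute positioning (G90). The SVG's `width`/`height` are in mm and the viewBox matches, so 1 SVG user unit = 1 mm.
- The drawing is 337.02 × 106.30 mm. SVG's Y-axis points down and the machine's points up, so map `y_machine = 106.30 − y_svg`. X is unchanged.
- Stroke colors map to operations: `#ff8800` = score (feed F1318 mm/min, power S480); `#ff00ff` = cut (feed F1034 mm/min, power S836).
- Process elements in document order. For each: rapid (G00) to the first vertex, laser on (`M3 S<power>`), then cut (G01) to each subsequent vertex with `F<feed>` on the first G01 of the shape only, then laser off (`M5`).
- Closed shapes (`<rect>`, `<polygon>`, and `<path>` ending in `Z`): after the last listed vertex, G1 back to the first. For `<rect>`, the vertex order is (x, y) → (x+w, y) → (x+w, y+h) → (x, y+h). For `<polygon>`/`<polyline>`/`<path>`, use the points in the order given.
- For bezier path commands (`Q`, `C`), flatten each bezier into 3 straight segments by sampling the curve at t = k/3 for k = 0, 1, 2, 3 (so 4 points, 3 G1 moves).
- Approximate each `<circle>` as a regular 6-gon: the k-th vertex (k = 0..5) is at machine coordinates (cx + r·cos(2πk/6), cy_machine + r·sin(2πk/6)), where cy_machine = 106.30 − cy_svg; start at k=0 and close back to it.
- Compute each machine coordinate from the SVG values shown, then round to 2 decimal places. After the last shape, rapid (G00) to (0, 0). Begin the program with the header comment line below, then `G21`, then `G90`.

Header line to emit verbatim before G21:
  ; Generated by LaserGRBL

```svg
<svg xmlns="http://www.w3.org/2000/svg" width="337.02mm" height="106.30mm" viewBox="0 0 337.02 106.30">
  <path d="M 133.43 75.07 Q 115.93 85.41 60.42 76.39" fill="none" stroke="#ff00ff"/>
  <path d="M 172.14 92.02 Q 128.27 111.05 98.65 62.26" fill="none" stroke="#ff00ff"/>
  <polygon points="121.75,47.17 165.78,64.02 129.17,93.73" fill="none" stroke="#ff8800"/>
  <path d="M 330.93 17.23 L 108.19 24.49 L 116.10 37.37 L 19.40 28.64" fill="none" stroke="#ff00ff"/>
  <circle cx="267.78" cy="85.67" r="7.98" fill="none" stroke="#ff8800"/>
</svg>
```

viewBox `0 0 337.02 106.30` with mm width/height → 1 unit = 1 mm. Flip: y_m = 106.30 − y_svg.

**Shape 1** — `<path>` quadratic bezier, stroke `#ff00ff` → cut (S836, F1034). Control points (SVG): P0=(133.43,75.07), P1=(115.93,85.41), P2=(60.42,76.39); sampled at t=k/3. Machine vertices: (133.43,31.23) → (117.54,26.49) → (93.20,26.05) → (60.42,29.91). Open path.

**Shape 2** — `<path>` quadratic bezier, stroke `#ff00ff` → cut (S836, F1034). Control points (SVG): P0=(172.14,92.02), P1=(128.27,111.05), P2=(98.65,62.26); sampled at t=k/3. Machine vertices: (172.14,14.28) → (144.48,9.13) → (119.98,19.05) → (98.65,44.04). Open path.

**Shape 3** — `<polygon>` regular polygon, stroke `#ff8800` → score (S480, F1318). Machine vertices: (121.75,59.13) → (165.78,42.28) → (129.17,12.57) → (121.75,59.13). Closed: final G1 returns to the first vertex.

**Shape 4** — `<path>` open polyline, stroke `#ff00ff` → cut (S836, F1034). Machine vertices: (330.93,89.07) → (108.19,81.81) → (116.10,68.93) → (19.40,77.66). Open path.

**Shape 5** — `<circle>` circle, stroke `#ff8800` → score (S480, F1318). Machine vertices: (275.76,20.63) → (271.77,27.54) → (263.79,27.54) → (259.80,20.63) → (263.79,13.72) → (271.77,13.72) → (275.76,20.63). Closed: final G1 returns to the first vertex.

; Generated by LaserGRBL
G21
G90
G00 X133.43 Y31.23
M3 S836
G01 X117.54 Y26.49 F1034
G01 X93.20 Y26.05
G01 X60.42 Y29.91
M5
G00 X172.14 Y14.28
M3 S836
G01 X144.48 Y9.13 F1034
G01 X119.98 Y19.05
G01 X98.65 Y44.04
M5
G00 X121.75 Y59.13
M3 S480
G01 X165.78 Y42.28 F1318
G01 X129.17 Y12.57
G01 X121.75 Y59.13
M5
G00 X330.93 Y89.07
M3 S836
G01 X108.19 Y81.81 F1034
G01 X116.10 Y68.93
G01 X19.40 Y77.66
M5
G00 X275.76 Y20.63
M3 S480
G01 X271.77 Y27.54 F1318
G01 X263.79 Y27.54
G01 X259.80 Y20.63
G01 X263.79 Y13.72
G01 X271.77 Y13.72
G01 X275.76 Y20.63
M5
G00 X0.00 Y0.00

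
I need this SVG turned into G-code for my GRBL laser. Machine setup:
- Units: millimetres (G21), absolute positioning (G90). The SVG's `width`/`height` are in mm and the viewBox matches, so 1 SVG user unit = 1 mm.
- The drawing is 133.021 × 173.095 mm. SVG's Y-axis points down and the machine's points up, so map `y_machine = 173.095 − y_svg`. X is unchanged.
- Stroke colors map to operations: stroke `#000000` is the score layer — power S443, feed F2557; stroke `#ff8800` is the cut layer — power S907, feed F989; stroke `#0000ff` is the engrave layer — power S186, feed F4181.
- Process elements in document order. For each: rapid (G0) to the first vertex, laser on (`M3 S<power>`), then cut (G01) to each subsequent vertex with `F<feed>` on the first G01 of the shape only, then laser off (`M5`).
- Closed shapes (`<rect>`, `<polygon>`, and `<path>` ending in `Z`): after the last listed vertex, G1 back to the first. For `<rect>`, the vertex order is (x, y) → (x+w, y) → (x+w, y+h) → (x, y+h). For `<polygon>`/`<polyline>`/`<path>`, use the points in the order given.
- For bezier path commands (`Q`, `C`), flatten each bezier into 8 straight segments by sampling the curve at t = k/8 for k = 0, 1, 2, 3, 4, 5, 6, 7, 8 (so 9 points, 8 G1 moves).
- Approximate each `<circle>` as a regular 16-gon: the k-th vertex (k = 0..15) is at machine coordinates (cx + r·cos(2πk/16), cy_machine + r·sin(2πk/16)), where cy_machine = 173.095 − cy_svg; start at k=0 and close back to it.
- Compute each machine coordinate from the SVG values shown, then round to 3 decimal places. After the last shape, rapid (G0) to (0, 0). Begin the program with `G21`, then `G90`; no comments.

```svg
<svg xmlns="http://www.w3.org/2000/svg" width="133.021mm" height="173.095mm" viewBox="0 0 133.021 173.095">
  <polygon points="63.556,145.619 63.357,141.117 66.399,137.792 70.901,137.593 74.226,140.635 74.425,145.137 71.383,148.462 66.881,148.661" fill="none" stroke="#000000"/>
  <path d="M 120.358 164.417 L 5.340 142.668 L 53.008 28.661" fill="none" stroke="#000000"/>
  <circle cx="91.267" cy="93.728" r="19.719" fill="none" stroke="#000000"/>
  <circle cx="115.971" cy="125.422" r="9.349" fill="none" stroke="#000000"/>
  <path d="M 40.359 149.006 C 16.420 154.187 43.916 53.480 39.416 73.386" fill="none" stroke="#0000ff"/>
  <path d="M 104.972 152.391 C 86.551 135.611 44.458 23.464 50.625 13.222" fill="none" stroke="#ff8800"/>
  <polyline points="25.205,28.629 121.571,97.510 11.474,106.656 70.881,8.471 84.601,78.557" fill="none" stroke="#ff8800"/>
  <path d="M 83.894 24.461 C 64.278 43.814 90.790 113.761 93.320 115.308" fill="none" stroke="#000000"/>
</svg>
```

G21
G90
G0 X63.556 Y27.476
M3 S443
G01 X63.357 Y31.978 F2557
G01 X66.399 Y35.303
G01 X70.901 Y35.502
G01 X74.226 Y32.460
G01 X74.425 Y27.958
G01 X71.383 Y24.633
G01 X66.881 Y24.434
G01 X63.556 Y27.476
M5
G0 X120.358 Y8.678
M3 S443
G01 X5.340 Y30.427 F2557
G01 X53.008 Y144.434
M5
G0 X110.986 Y79.367
M3 S443
G01 X109.485 Y86.913 F2557
G01 X105.210 Y93.310
G01 X98.813 Y97.585
G01 X91.267 Y99.086
G01 X83.721 Y97.585
G01 X77.324 Y93.310
G01 X73.049 Y86.913
G01 X71.548 Y79.367
G01 X73.049 Y71.821
G01 X77.324 Y65.424
G01 X83.721 Y61.149
G01 X91.267 Y59.648
G01 X98.813 Y61.149
G01 X105.210 Y65.424
G01 X109.485 Y71.821
G01 X110.986 Y79.367
M5
G0 X125.320 Y47.673
M3 S443
G01 X124.608 Y51.251 F2557
G01 X122.582 Y54.284
G01 X119.549 Y56.310
G01 X115.971 Y57.022
G01 X112.393 Y56.310
G01 X109.360 Y54.284
G01 X107.334 Y51.251
G01 X106.622 Y47.673
G01 X107.334 Y44.095
G01 X109.360 Y41.062
G01 X112.393 Y39.036
G01 X115.971 Y38.324
G01 X119.549 Y39.036
G01 X122.582 Y41.062
G01 X124.608 Y44.095
G01 X125.320 Y47.673
M5
G0 X40.359 Y24.089
M3 S186
G01 X33.630 Y26.667 F4181
G01 X30.745 Y36.518
G01 X30.727 Y50.987
G01 X32.598 Y67.421
G01 X35.380 Y83.164
G01 X38.095 Y95.563
G01 X39.767 Y101.962
G01 X39.416 Y99.709
M5
G0 X104.972 Y20.704
M3 S907
G01 X97.095 Y31.082 F989
G01 X87.842 Y48.088
G01 X78.055 Y69.411
G01 X68.578 Y92.740
G01 X60.254 Y115.763
G01 X53.925 Y136.167
G01 X50.434 Y151.641
G01 X50.625 Y159.873
M5
G0 X25.205 Y144.466
M3 S907
G01 X121.571 Y75.585 F989
G01 X11.474 Y66.439
G01 X70.881 Y164.624
G01 X84.601 Y94.538
M5
G0 X83.894 Y148.634
M3 S443
G01 X78.563 Y139.237 F2557
G01 X76.736 Y126.492
G01 X77.589 Y111.793
G01 X80.302 Y96.533
G01 X84.054 Y82.109
G01 X88.021 Y69.913
G01 X91.384 Y61.341
G01 X93.320 Y57.787
M5
G0 X0.000 Y0.000

Since the viewBox matches the mm dimensions, user units are millimetres directly. The only transform is the Y-flip y_m = 173.095 − y_svg.

Shape 1 is a regular polygon drawn with `<polygon>`. Its stroke #000000 means score at S443, F2557. After flipping Y the toolpath is (63.556,27.476) → (63.357,31.978) → (66.399,35.303) → (70.901,35.502) → (74.226,32.460) → (74.425,27.958) → (71.383,24.633) → (66.881,24.434) → (63.556,27.476), returning to the start.

Shape 2 is a open polyline drawn with `<path>`. Its stroke #000000 means score at S443, F2557. After flipping Y the toolpath is (120.358,8.678) → (5.340,30.427) → (53.008,144.434).

Shape 3 is a circle drawn with `<circle>`. Its stroke #000000 means score at S443, F2557. After flipping Y the toolpath is (110.986,79.367) → (109.485,86.913) → (105.210,93.310) → (98.813,97.585) → (91.267,99.086) → (83.721,97.585) → (77.324,93.310) → (73.049,86.913) → (71.548,79.367) → (73.049,71.821) → (77.324,65.424) → (83.721,61.149) → (91.267,59.648) → (98.813,61.149) → (105.210,65.424) → (109.485,71.821) → (110.986,79.367), returning to the start.

Shape 4 is a circle drawn with `<circle>`. Its stroke #000000 means score at S443, F2557. After flipping Y the toolpath is (125.320,47.673) → (124.608,51.251) → (122.582,54.284) → (119.549,56.310) → (115.971,57.022) → (112.393,56.310) → (109.360,54.284) → (107.334,51.251) → (106.622,47.673) → (107.334,44.095) → (109.360,41.062) → (112.393,39.036) → (115.971,38.324) → (119.549,39.036) → (122.582,41.062) → (124.608,44.095) → (125.320,47.673), returning to the start.

Shape 5 is a cubic bezier drawn with `<path>`. Its stroke #0000ff means engrave at S186, F4181. After flipping Y the toolpath is (40.359,24.089) → (33.630,26.667) → (30.745,36.518) → (30.727,50.987) → (32.598,67.421) → (35.380,83.164) → (38.095,95.563) → (39.767,101.962) → (39.416,99.709).

Shape 6 is a cubic bezier drawn with `<path>`. Its stroke #ff8800 means cut at S907, F989. After flipping Y the toolpath is (104.972,20.704) → (97.095,31.082) → (87.842,48.088) → (78.055,69.411) → (68.578,92.740) → (60.254,115.763) → (53.925,136.167) → (50.434,151.641) → (50.625,159.873).

Shape 7 is a open polyline drawn with `<polyline>`. Its stroke #ff8800 means cut at S907, F989. After flipping Y the toolpath is (25.205,144.466) → (121.571,75.585) → (11.474,66.439) → (70.881,164.624) → (84.601,94.538).

Shape 8 is a cubic bezier drawn with `<path>`. Its stroke #000000 means score at S443, F2557. After flipping Y the toolpath is (83.894,148.634) → (78.563,139.237) → (76.736,126.492) → (77.589,111.793) → (80.302,96.533) → (84.054,82.109) → (88.021,69.913) → (91.384,61.341) → (93.320,57.787).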